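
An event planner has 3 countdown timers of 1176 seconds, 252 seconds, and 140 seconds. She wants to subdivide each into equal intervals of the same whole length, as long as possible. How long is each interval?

28 seconds

The interval must divide each timer length; the longest such is the gcd.
1176 = 2^3 × 3 × 7^2
252 = 2^2 × 3^2 × 7
140 = 2^2 × 5 × 7
gcd(1176, 252, 140) = 2^2 × 7 = 28.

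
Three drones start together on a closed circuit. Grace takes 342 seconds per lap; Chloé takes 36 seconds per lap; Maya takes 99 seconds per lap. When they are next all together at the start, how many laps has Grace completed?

22 laps

The first common completion time is the LCM of the periods.
342 = 2 × 3^2 × 19
36 = 2^2 × 3^2
99 = 3^2 × 11
LCM(342, 36, 99) = 2^2 × 3^2 × 11 × 19 = 7524.
Laps for period 342: 7524 / 342 = 22.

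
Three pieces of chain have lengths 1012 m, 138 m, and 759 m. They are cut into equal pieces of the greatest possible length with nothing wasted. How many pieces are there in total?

Piece length = gcd(1012, 138, 759).
1012 = 2^2 × 11 × 23
138 = 2 × 3 × 23
759 = 3 × 11 × 23
gcd(1012, 138, 759) = 23.
Total pieces = 1012/23 + 138/23 + 759/23 = 44 + 6 + 33 = 83.

83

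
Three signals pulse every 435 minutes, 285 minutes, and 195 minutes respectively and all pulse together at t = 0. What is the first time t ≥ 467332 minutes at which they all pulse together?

Joint pulses occur at multiples of LCM(435, 285, 195).
435 = 3 × 5 × 29
285 = 3 × 5 × 19
195 = 3 × 5 × 13
LCM(435, 285, 195) = 3 × 5 × 13 × 19 × 29 = 107445.
Smallest multiple of 107445 that is ≥ 467332: ⌈467332/107445⌉ × 107445 = 5 × 107445 = 537225.

537225 minutes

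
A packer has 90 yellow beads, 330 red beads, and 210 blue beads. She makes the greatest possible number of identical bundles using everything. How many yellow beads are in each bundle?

3

Number of bundles = gcd(90, 330, 210).
90 = 2 × 3^2 × 5
330 = 2 × 3 × 5 × 11
210 = 2 × 3 × 5 × 7
gcd(90, 330, 210) = 2 × 3 × 5 = 30.
yellow beads per bundle = 90 / 30 = 3.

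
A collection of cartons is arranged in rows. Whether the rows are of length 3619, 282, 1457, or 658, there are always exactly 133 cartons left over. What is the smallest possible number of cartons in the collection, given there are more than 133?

N − 133 must be a common multiple of 3619, 282, 1457, and 658.
3619 = 7 × 11 × 47
282 = 2 × 3 × 47
1457 = 31 × 47
658 = 2 × 7 × 47
LCM(3619, 282, 1457, 658) = 2 × 3 × 7 × 11 × 31 × 47 = 673134.
Smallest N > 133 is LCM + 133 = 673134 + 133 = 673267.

673267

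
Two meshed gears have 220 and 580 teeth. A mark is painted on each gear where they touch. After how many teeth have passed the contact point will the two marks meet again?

The first simultaneous occurrence is after LCM of the individual periods.
220 = 2^2 × 5 × 11
580 = 2^2 × 5 × 29
LCM(220, 580) = 2^2 × 5 × 11 × 29 = 6380.

6380 teeth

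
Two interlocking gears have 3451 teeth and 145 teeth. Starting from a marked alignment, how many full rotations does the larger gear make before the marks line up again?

5 rotations

All finish a whole number of cycles simultaneously at t = LCM of the periods.
3451 = 7 × 17 × 29
145 = 5 × 29
LCM(3451, 145) = 5 × 7 × 17 × 29 = 17255.
Rotations for period 3451: 17255 / 3451 = 5.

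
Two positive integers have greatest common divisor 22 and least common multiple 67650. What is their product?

1488300

For any two positive integers, gcd × lcm = product = 22 × 67650 = 1488300.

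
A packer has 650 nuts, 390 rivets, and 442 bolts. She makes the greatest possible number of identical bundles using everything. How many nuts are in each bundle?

25

Number of bundles = gcd(650, 390, 442).
650 = 2 × 5^2 × 13
390 = 2 × 3 × 5 × 13
442 = 2 × 13 × 17
gcd(650, 390, 442) = 2 × 13 = 26.
nuts per bundle = 650 / 26 = 25.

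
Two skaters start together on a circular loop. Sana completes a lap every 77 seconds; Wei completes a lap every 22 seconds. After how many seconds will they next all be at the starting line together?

154 seconds

The first simultaneous occurrence is after LCM of the individual periods.
77 = 7 × 11
22 = 2 × 11
LCM(77, 22) = 2 × 7 × 11 = 154.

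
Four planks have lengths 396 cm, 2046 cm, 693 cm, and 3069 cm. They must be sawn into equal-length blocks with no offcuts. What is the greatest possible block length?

The block length must divide every plank, so the greatest is gcd(396, 2046, 693, 3069).
396 = 2^2 × 3^2 × 11
2046 = 2 × 3 × 11 × 31
693 = 3^2 × 7 × 11
3069 = 3^2 × 11 × 31
gcd(396, 2046, 693, 3069) = 3 × 11 = 33.

33 cm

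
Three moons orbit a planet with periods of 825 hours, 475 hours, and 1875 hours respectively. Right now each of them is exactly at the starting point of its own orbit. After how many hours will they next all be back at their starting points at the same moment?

We need the least common multiple of the intervals.
825 = 3 × 5^2 × 11
475 = 5^2 × 19
1875 = 3 × 5^4
LCM(825, 475, 1875) = 3 × 5^4 × 11 × 19 = 391875.

391875 hours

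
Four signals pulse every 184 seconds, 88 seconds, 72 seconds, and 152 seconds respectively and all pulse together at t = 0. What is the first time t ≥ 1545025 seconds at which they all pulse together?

Joint pulses occur at multiples of LCM(184, 88, 72, 152).
184 = 2^3 × 23
88 = 2^3 × 11
72 = 2^3 × 3^2
152 = 2^3 × 19
LCM(184, 88, 72, 152) = 2^3 × 3^2 × 11 × 19 × 23 = 346104.
Smallest multiple of 346104 that is ≥ 1545025: ⌈1545025/346104⌉ × 346104 = 5 × 346104 = 1730520.

1730520 seconds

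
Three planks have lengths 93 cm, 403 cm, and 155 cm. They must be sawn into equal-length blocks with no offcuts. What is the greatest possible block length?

31 cm

The block length must divide every plank, so the greatest is gcd(93, 403, 155).
93 = 3 × 31
403 = 13 × 31
155 = 5 × 31
gcd(93, 403, 155) = 31.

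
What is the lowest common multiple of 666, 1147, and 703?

666 = 2 × 3^2 × 37
1147 = 31 × 37
703 = 19 × 37
LCM(666, 1147, 703) = 2 × 3^2 × 19 × 31 × 37 = 392274.

392274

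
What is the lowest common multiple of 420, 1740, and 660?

133980

420 = 2^2 × 3 × 5 × 7
1740 = 2^2 × 3 × 5 × 29
660 = 2^2 × 3 × 5 × 11
LCM(420, 1740, 660) = 2^2 × 3 × 5 × 7 × 11 × 29 = 133980.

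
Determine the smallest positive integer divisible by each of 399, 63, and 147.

8379

399 = 3 × 7 × 19
63 = 3^2 × 7
147 = 3 × 7^2
LCM(399, 63, 147) = 3^2 × 7^2 × 19 = 8379.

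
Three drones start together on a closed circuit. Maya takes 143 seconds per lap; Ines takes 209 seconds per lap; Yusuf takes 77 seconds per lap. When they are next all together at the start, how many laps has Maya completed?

133 laps

They are all back at their starting positions together after one LCM of the periods.
143 = 11 × 13
209 = 11 × 19
77 = 7 × 11
LCM(143, 209, 77) = 7 × 11 × 13 × 19 = 19019.
Laps for period 143: 19019 / 143 = 133.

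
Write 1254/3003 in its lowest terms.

38/91

1254 = 2 × 3 × 11 × 19
3003 = 3 × 7 × 11 × 13
gcd(1254, 3003) = 3 × 11 = 33.
Divide numerator and denominator by 33: 1254/3003 = 38/91.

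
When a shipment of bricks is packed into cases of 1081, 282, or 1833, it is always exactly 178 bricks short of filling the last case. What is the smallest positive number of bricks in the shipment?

84140

Being 178 short of a full case of size k means N ≡ −178 (mod k), i.e. N + 178 is a multiple of each size.
1081 = 23 × 47
282 = 2 × 3 × 47
1833 = 3 × 13 × 47
LCM(1081, 282, 1833) = 2 × 3 × 13 × 23 × 47 = 84318.
Smallest positive N is 84318 − 178 = 84140.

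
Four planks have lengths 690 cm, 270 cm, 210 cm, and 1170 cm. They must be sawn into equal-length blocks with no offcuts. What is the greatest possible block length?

The block length must divide every plank, so the greatest is gcd(690, 270, 210, 1170).
690 = 2 × 3 × 5 × 23
270 = 2 × 3^3 × 5
210 = 2 × 3 × 5 × 7
1170 = 2 × 3^2 × 5 × 13
gcd(690, 270, 210, 1170) = 2 × 3 × 5 = 30.

30 cm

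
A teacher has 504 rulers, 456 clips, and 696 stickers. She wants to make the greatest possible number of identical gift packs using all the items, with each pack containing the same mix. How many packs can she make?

24 packs

The pack count must divide each quantity, so the greatest is gcd(504, 456, 696).
504 = 2^3 × 3^2 × 7
456 = 2^3 × 3 × 19
696 = 2^3 × 3 × 29
gcd(504, 456, 696) = 2^3 × 3 = 24.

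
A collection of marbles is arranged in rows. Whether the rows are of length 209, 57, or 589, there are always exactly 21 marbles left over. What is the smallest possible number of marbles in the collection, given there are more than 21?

19458

N − 21 must be a common multiple of 209, 57, and 589.
209 = 11 × 19
57 = 3 × 19
589 = 19 × 31
LCM(209, 57, 589) = 3 × 11 × 19 × 31 = 19437.
Smallest N > 21 is LCM + 21 = 19437 + 21 = 19458.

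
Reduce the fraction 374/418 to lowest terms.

17/19

374 = 2 × 11 × 17
418 = 2 × 11 × 19
gcd(374, 418) = 2 × 11 = 22.
Divide numerator and denominator by 22: 374/418 = 17/19.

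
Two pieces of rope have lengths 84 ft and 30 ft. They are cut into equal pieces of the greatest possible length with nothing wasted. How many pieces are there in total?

Piece length = gcd(84, 30).
84 = 2^2 × 3 × 7
30 = 2 × 3 × 5
gcd(84, 30) = 2 × 3 = 6.
Total pieces = 84/6 + 30/6 = 14 + 5 = 19.

19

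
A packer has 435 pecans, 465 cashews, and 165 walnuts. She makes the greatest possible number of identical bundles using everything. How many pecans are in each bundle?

Number of bundles = gcd(435, 465, 165).
435 = 3 × 5 × 29
465 = 3 × 5 × 31
165 = 3 × 5 × 11
gcd(435, 465, 165) = 3 × 5 = 15.
pecans per bundle = 435 / 15 = 29.

29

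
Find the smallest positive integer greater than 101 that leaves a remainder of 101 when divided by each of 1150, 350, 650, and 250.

N − 101 must be a common multiple of 1150, 350, 650, and 250.
1150 = 2 × 5^2 × 23
350 = 2 × 5^2 × 7
650 = 2 × 5^2 × 13
250 = 2 × 5^3
LCM(1150, 350, 650, 250) = 2 × 5^3 × 7 × 13 × 23 = 523250.
Smallest N > 101 is LCM + 101 = 523250 + 101 = 523351.

523351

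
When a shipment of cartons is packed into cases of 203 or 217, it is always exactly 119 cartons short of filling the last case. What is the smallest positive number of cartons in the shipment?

Being 119 short of a full case of size k means N ≡ −119 (mod k), i.e. N + 119 is a multiple of each size.
203 = 7 × 29
217 = 7 × 31
LCM(203, 217) = 7 × 29 × 31 = 6293.
Smallest positive N is 6293 − 119 = 6174.

6174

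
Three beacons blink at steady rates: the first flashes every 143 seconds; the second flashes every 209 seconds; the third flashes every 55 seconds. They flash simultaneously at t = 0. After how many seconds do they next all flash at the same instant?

We need the least common multiple of the intervals.
143 = 11 × 13
209 = 11 × 19
55 = 5 × 11
LCM(143, 209, 55) = 5 × 11 × 13 × 19 = 13585.

13585 seconds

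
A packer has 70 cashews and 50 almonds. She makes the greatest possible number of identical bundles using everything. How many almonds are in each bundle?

Number of bundles = gcd(70, 50).
70 = 2 × 5 × 7
50 = 2 × 5^2
gcd(70, 50) = 2 × 5 = 10.
almonds per bundle = 50 / 10 = 5.

5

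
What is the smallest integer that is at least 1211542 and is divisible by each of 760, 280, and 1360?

The integer must be a common multiple of 760, 280, and 1360, so a multiple of their LCM.
760 = 2^3 × 5 × 19
280 = 2^3 × 5 × 7
1360 = 2^4 × 5 × 17
LCM(760, 280, 1360) = 2^4 × 5 × 7 × 17 × 19 = 180880.
Smallest multiple of 180880 that is ≥ 1211542: ⌈1211542/180880⌉ × 180880 = 7 × 180880 = 1266160.

1266160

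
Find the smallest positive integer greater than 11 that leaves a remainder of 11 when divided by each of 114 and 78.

1493

N − 11 must be a common multiple of 114 and 78.
114 = 2 × 3 × 19
78 = 2 × 3 × 13
LCM(114, 78) = 2 × 3 × 13 × 19 = 1482.
Smallest N > 11 is LCM + 11 = 1482 + 11 = 1493.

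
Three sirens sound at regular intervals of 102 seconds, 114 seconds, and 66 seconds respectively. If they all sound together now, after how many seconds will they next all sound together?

21318 seconds

They coincide at every common multiple of the periods; the first is the LCM.
102 = 2 × 3 × 17
114 = 2 × 3 × 19
66 = 2 × 3 × 11
LCM(102, 114, 66) = 2 × 3 × 11 × 17 × 19 = 21318.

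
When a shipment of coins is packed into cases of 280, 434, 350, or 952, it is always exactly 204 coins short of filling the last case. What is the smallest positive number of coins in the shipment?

737596

Being 204 short of a full case of size k means N ≡ −204 (mod k), i.e. N + 204 is a multiple of each size.
280 = 2^3 × 5 × 7
434 = 2 × 7 × 31
350 = 2 × 5^2 × 7
952 = 2^3 × 7 × 17
LCM(280, 434, 350, 952) = 2^3 × 5^2 × 7 × 17 × 31 = 737800.
Smallest positive N is 737800 − 204 = 737596.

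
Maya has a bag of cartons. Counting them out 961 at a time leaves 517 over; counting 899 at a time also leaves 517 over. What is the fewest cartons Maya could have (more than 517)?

N − 517 must be a common multiple of 961 and 899.
961 = 31^2
899 = 29 × 31
LCM(961, 899) = 29 × 31^2 = 27869.
Smallest N > 517 is LCM + 517 = 27869 + 517 = 28386.

28386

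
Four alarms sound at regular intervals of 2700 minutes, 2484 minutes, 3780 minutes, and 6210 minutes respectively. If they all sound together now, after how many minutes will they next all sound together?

They coincide at every common multiple of the periods; the first is the LCM.
2700 = 2^2 × 3^3 × 5^2
2484 = 2^2 × 3^3 × 23
3780 = 2^2 × 3^3 × 5 × 7
6210 = 2 × 3^3 × 5 × 23
LCM(2700, 2484, 3780, 6210) = 2^2 × 3^3 × 5^2 × 7 × 23 = 434700.

434700 minutes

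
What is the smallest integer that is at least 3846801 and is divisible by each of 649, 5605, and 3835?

The integer must be a common multiple of 649, 5605, and 3835, so a multiple of their LCM.
649 = 11 × 59
5605 = 5 × 19 × 59
3835 = 5 × 13 × 59
LCM(649, 5605, 3835) = 5 × 11 × 13 × 19 × 59 = 801515.
Smallest multiple of 801515 that is ≥ 3846801: ⌈3846801/801515⌉ × 801515 = 5 × 801515 = 4007575.

4007575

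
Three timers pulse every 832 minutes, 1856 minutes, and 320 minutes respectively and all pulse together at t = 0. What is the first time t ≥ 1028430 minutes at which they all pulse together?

1085760 minutes

Joint pulses occur at multiples of LCM(832, 1856, 320).
832 = 2^6 × 13
1856 = 2^6 × 29
320 = 2^6 × 5
LCM(832, 1856, 320) = 2^6 × 5 × 13 × 29 = 120640.
Smallest multiple of 120640 that is ≥ 1028430: ⌈1028430/120640⌉ × 120640 = 9 × 120640 = 1085760.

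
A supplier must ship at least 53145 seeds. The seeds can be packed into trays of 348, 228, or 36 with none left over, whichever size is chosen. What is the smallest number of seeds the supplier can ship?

59508

The number of seeds must be a common multiple of 348, 228, and 36, so a multiple of their LCM.
348 = 2^2 × 3 × 29
228 = 2^2 × 3 × 19
36 = 2^2 × 3^2
LCM(348, 228, 36) = 2^2 × 3^2 × 19 × 29 = 19836.
Smallest multiple of 19836 that is ≥ 53145: ⌈53145/19836⌉ × 19836 = 3 × 19836 = 59508.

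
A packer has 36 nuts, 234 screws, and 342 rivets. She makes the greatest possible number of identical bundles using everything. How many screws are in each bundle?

Number of bundles = gcd(36, 234, 342).
36 = 2^2 × 3^2
234 = 2 × 3^2 × 13
342 = 2 × 3^2 × 19
gcd(36, 234, 342) = 2 × 3^2 = 18.
screws per bundle = 234 / 18 = 13.

13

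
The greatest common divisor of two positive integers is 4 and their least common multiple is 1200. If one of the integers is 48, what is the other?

For two integers, gcd × lcm = product, so the other is (4 × 1200) / 48 = 4800 / 48 = 100.

100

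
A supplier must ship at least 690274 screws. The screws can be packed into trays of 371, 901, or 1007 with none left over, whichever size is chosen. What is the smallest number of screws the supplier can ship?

The number of screws must be a common multiple of 371, 901, and 1007, so a multiple of their LCM.
371 = 7 × 53
901 = 17 × 53
1007 = 19 × 53
LCM(371, 901, 1007) = 7 × 17 × 19 × 53 = 119833.
Smallest multiple of 119833 that is ≥ 690274: ⌈690274/119833⌉ × 119833 = 6 × 119833 = 718998.

718998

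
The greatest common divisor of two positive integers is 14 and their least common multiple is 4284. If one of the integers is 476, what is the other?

For two integers, gcd × lcm = product, so the other is (14 × 4284) / 476 = 59976 / 476 = 126.

126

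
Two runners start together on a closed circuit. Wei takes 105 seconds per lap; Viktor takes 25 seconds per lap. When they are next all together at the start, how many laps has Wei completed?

5 laps

They are all back at their starting positions together after one LCM of the periods.
105 = 3 × 5 × 7
25 = 5^2
LCM(105, 25) = 3 × 5^2 × 7 = 525.
Laps for period 105: 525 / 105 = 5.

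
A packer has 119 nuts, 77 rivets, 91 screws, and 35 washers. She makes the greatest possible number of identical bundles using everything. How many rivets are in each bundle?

11

Number of bundles = gcd(119, 77, 91, 35).
119 = 7 × 17
77 = 7 × 11
91 = 7 × 13
35 = 5 × 7
gcd(119, 77, 91, 35) = 7.
rivets per bundle = 77 / 7 = 11.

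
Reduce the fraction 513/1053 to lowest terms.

513 = 3^3 × 19
1053 = 3^4 × 13
gcd(513, 1053) = 3^3 = 27.
Divide numerator and denominator by 27: 513/1053 = 19/39.

19/39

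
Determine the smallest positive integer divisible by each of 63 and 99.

63 = 3^2 × 7
99 = 3^2 × 11
LCM(63, 99) = 3^2 × 7 × 11 = 693.

693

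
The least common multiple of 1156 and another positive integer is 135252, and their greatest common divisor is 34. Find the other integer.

gcd × lcm = product of the two integers, so the other integer is (34 × 135252) / 1156 = 3978.

3978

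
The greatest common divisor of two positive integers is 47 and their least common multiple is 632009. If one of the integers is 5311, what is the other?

For two integers, gcd × lcm = product, so the other is (47 × 632009) / 5311 = 29704423 / 5311 = 5593.

5593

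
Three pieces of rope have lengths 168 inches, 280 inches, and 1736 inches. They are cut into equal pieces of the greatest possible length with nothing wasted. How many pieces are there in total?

39

Piece length = gcd(168, 280, 1736).
168 = 2^3 × 3 × 7
280 = 2^3 × 5 × 7
1736 = 2^3 × 7 × 31
gcd(168, 280, 1736) = 2^3 × 7 = 56.
Total pieces = 168/56 + 280/56 + 1736/56 = 3 + 5 + 31 = 39.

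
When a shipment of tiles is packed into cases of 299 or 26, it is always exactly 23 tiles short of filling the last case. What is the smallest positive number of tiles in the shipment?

575

Being 23 short of a full case of size k means N ≡ −23 (mod k), i.e. N + 23 is a multiple of each size.
299 = 13 × 23
26 = 2 × 13
LCM(299, 26) = 2 × 13 × 23 = 598.
Smallest positive N is 598 − 23 = 575.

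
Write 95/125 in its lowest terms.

95 = 5 × 19
125 = 5^3
gcd(95, 125) = 5.
Divide numerator and denominator by 5: 95/125 = 19/25.

19/25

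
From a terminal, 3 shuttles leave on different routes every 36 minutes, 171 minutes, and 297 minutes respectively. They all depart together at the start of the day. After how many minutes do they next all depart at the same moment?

The first simultaneous occurrence is after LCM of the individual periods.
36 = 2^2 × 3^2
171 = 3^2 × 19
297 = 3^3 × 11
LCM(36, 171, 297) = 2^2 × 3^3 × 11 × 19 = 22572.

22572 minutes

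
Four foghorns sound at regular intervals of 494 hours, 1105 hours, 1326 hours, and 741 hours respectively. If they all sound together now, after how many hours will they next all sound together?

125970 hours

The first simultaneous occurrence is after LCM of the individual periods.
494 = 2 × 13 × 19
1105 = 5 × 13 × 17
1326 = 2 × 3 × 13 × 17
741 = 3 × 13 × 19
LCM(494, 1105, 1326, 741) = 2 × 3 × 5 × 13 × 17 × 19 = 125970.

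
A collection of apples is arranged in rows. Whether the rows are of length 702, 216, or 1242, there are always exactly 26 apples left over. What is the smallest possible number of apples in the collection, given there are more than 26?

64610

N − 26 must be a common multiple of 702, 216, and 1242.
702 = 2 × 3^3 × 13
216 = 2^3 × 3^3
1242 = 2 × 3^3 × 23
LCM(702, 216, 1242) = 2^3 × 3^3 × 13 × 23 = 64584.
Smallest N > 26 is LCM + 26 = 64584 + 26 = 64610.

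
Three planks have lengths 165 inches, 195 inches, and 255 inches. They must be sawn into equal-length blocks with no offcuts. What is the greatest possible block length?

The block length must divide every plank, so the greatest is gcd(165, 195, 255).
165 = 3 × 5 × 11
195 = 3 × 5 × 13
255 = 3 × 5 × 17
gcd(165, 195, 255) = 3 × 5 = 15.

15 inches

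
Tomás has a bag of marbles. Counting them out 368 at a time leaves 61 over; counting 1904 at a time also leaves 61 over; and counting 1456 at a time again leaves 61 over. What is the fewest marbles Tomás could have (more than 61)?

N − 61 must be a common multiple of 368, 1904, and 1456.
368 = 2^4 × 23
1904 = 2^4 × 7 × 17
1456 = 2^4 × 7 × 13
LCM(368, 1904, 1456) = 2^4 × 7 × 13 × 17 × 23 = 569296.
Smallest N > 61 is LCM + 61 = 569296 + 61 = 569357.

569357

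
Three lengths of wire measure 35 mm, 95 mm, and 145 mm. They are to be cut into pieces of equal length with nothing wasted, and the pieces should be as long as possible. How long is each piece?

5 mm

The greatest length dividing all of 35, 95, and 145 is their gcd.
35 = 5 × 7
95 = 5 × 19
145 = 5 × 29
gcd(35, 95, 145) = 5.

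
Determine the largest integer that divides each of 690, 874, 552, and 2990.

690 = 2 × 3 × 5 × 23
874 = 2 × 19 × 23
552 = 2^3 × 3 × 23
2990 = 2 × 5 × 13 × 23
gcd(690, 874, 552, 2990) = 2 × 23 = 46.

46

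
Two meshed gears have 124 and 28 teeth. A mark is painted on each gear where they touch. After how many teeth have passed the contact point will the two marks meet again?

868 teeth

We need the least common multiple of the intervals.
124 = 2^2 × 31
28 = 2^2 × 7
LCM(124, 28) = 2^2 × 7 × 31 = 868.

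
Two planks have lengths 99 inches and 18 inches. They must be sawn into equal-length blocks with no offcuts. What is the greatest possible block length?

By the Euclidean algorithm:
99 = 5 × 18 + 9
18 = 2 × 9 + 0
gcd(99, 18) = 9.

9 inches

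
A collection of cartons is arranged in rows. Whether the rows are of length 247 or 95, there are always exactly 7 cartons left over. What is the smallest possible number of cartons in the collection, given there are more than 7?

N − 7 must be a common multiple of 247 and 95.
247 = 13 × 19
95 = 5 × 19
LCM(247, 95) = 5 × 13 × 19 = 1235.
Smallest N > 7 is LCM + 7 = 1235 + 7 = 1242.

1242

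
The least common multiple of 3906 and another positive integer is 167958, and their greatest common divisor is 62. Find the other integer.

gcd × lcm = product of the two integers, so the other integer is (62 × 167958) / 3906 = 2666.

2666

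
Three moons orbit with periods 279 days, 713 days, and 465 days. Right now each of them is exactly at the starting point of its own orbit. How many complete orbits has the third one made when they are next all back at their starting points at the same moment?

69 orbits

All finish a whole number of cycles simultaneously at t = LCM of the periods.
279 = 3^2 × 31
713 = 23 × 31
465 = 3 × 5 × 31
LCM(279, 713, 465) = 3^2 × 5 × 23 × 31 = 32085.
Orbits for period 465: 32085 / 465 = 69.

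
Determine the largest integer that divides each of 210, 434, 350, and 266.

14

210 = 2 × 3 × 5 × 7
434 = 2 × 7 × 31
350 = 2 × 5^2 × 7
266 = 2 × 7 × 19
gcd(210, 434, 350, 266) = 2 × 7 = 14.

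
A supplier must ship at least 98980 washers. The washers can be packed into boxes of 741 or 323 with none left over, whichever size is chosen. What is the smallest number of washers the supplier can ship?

The number of washers must be a common multiple of 741 and 323, so a multiple of their LCM.
741 = 3 × 13 × 19
323 = 17 × 19
LCM(741, 323) = 3 × 13 × 17 × 19 = 12597.
Smallest multiple of 12597 that is ≥ 98980: ⌈98980/12597⌉ × 12597 = 8 × 12597 = 100776.

100776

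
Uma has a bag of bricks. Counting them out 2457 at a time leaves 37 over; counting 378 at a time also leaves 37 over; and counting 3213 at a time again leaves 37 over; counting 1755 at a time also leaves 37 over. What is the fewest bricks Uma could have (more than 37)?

417727

N − 37 must be a common multiple of 2457, 378, 3213, and 1755.
2457 = 3^3 × 7 × 13
378 = 2 × 3^3 × 7
3213 = 3^3 × 7 × 17
1755 = 3^3 × 5 × 13
LCM(2457, 378, 3213, 1755) = 2 × 3^3 × 5 × 7 × 13 × 17 = 417690.
Smallest N > 37 is LCM + 37 = 417690 + 37 = 417727.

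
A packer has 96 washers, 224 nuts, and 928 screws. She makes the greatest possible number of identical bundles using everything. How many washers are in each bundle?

Number of bundles = gcd(96, 224, 928).
96 = 2^5 × 3
224 = 2^5 × 7
928 = 2^5 × 29
gcd(96, 224, 928) = 2^5 = 32.
washers per bundle = 96 / 32 = 3.

3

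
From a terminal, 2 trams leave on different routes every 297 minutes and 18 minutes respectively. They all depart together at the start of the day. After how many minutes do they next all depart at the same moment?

They coincide at every common multiple of the periods; the first is the LCM.
297 = 3^3 × 11
18 = 2 × 3^2
LCM(297, 18) = 2 × 3^3 × 11 = 594.

594 minutes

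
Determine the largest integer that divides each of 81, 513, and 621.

27

81 = 3^4
513 = 3^3 × 19
621 = 3^3 × 23
gcd(81, 513, 621) = 3^3 = 27.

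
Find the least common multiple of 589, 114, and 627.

589 = 19 × 31
114 = 2 × 3 × 19
627 = 3 × 11 × 19
LCM(589, 114, 627) = 2 × 3 × 11 × 19 × 31 = 38874.

38874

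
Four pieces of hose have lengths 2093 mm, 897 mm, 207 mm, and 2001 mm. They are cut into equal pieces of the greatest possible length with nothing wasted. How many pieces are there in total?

Piece length = gcd(2093, 897, 207, 2001).
2093 = 7 × 13 × 23
897 = 3 × 13 × 23
207 = 3^2 × 23
2001 = 3 × 23 × 29
gcd(2093, 897, 207, 2001) = 23.
Total pieces = 2093/23 + 897/23 + 207/23 + 2001/23 = 91 + 39 + 9 + 87 = 226.

226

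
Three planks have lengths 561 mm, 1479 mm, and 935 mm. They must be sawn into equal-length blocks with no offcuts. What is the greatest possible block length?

The block length must divide every plank, so the greatest is gcd(561, 1479, 935).
561 = 3 × 11 × 17
1479 = 3 × 17 × 29
935 = 5 × 11 × 17
gcd(561, 1479, 935) = 17.

17 mm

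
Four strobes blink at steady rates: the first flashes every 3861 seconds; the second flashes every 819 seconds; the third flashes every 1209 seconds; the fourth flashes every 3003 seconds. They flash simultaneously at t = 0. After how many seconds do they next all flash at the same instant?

837837 seconds

We need the least common multiple of the intervals.
3861 = 3^3 × 11 × 13
819 = 3^2 × 7 × 13
1209 = 3 × 13 × 31
3003 = 3 × 7 × 11 × 13
LCM(3861, 819, 1209, 3003) = 3^3 × 7 × 11 × 13 × 31 = 837837.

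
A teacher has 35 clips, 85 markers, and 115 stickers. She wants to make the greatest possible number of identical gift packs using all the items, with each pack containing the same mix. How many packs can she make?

5 packs

The pack count must divide each quantity, so the greatest is gcd(35, 85, 115).
35 = 5 × 7
85 = 5 × 17
115 = 5 × 23
gcd(35, 85, 115) = 5.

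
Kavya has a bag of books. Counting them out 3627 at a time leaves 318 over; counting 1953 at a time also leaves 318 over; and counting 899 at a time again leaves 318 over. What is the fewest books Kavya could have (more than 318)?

736599

N − 318 must be a common multiple of 3627, 1953, and 899.
3627 = 3^2 × 13 × 31
1953 = 3^2 × 7 × 31
899 = 29 × 31
LCM(3627, 1953, 899) = 3^2 × 7 × 13 × 29 × 31 = 736281.
Smallest N > 318 is LCM + 318 = 736281 + 318 = 736599.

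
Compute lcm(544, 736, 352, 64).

275264

544 = 2^5 × 17
736 = 2^5 × 23
352 = 2^5 × 11
64 = 2^6
LCM(544, 736, 352, 64) = 2^6 × 11 × 17 × 23 = 275264.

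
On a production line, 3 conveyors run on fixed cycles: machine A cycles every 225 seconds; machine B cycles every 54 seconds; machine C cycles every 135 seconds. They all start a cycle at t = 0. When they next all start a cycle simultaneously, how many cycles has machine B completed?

25 cycles

They are all back at their starting positions together after one LCM of the periods.
225 = 3^2 × 5^2
54 = 2 × 3^3
135 = 3^3 × 5
LCM(225, 54, 135) = 2 × 3^3 × 5^2 = 1350.
Cycles for period 54: 1350 / 54 = 25.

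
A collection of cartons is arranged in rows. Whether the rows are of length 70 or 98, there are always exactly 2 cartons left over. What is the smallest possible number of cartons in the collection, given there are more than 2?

492

N − 2 must be a common multiple of 70 and 98.
70 = 2 × 5 × 7
98 = 2 × 7^2
LCM(70, 98) = 2 × 5 × 7^2 = 490.
Smallest N > 2 is LCM + 2 = 490 + 2 = 492.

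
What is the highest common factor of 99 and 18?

9

99 = 3^2 × 11
18 = 2 × 3^2
gcd(99, 18) = 3^2 = 9.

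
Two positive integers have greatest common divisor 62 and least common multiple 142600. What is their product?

8841200

For any two positive integers, gcd × lcm = product = 62 × 142600 = 8841200.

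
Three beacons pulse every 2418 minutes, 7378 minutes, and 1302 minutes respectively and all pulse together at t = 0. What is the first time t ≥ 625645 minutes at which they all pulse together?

Joint pulses occur at multiples of LCM(2418, 7378, 1302).
2418 = 2 × 3 × 13 × 31
7378 = 2 × 7 × 17 × 31
1302 = 2 × 3 × 7 × 31
LCM(2418, 7378, 1302) = 2 × 3 × 7 × 13 × 17 × 31 = 287742.
Smallest multiple of 287742 that is ≥ 625645: ⌈625645/287742⌉ × 287742 = 3 × 287742 = 863226.

863226 minutes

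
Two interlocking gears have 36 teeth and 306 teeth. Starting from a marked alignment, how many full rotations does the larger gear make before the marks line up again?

2 rotations

All finish a whole number of cycles simultaneously at t = LCM of the periods.
36 = 2^2 × 3^2
306 = 2 × 3^2 × 17
LCM(36, 306) = 2^2 × 3^2 × 17 = 612.
Rotations for period 306: 612 / 306 = 2.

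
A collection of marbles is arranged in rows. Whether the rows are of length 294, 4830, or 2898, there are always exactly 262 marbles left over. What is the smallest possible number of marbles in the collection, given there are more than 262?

101692

N − 262 must be a common multiple of 294, 4830, and 2898.
294 = 2 × 3 × 7^2
4830 = 2 × 3 × 5 × 7 × 23
2898 = 2 × 3^2 × 7 × 23
LCM(294, 4830, 2898) = 2 × 3^2 × 5 × 7^2 × 23 = 101430.
Smallest N > 262 is LCM + 262 = 101430 + 262 = 101692.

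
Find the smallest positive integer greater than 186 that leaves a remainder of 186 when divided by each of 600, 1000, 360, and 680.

N − 186 must be a common multiple of 600, 1000, 360, and 680.
600 = 2^3 × 3 × 5^2
1000 = 2^3 × 5^3
360 = 2^3 × 3^2 × 5
680 = 2^3 × 5 × 17
LCM(600, 1000, 360, 680) = 2^3 × 3^2 × 5^3 × 17 = 153000.
Smallest N > 186 is LCM + 186 = 153000 + 186 = 153186.

153186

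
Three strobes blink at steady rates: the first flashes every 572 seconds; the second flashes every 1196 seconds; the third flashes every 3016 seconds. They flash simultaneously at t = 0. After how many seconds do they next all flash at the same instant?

763048 seconds

They coincide at every common multiple of the periods; the first is the LCM.
572 = 2^2 × 11 × 13
1196 = 2^2 × 13 × 23
3016 = 2^3 × 13 × 29
LCM(572, 1196, 3016) = 2^3 × 11 × 13 × 23 × 29 = 763048.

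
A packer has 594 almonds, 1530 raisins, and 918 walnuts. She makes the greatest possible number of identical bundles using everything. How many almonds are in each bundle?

33

Number of bundles = gcd(594, 1530, 918).
594 = 2 × 3^3 × 11
1530 = 2 × 3^2 × 5 × 17
918 = 2 × 3^3 × 17
gcd(594, 1530, 918) = 2 × 3^2 = 18.
almonds per bundle = 594 / 18 = 33.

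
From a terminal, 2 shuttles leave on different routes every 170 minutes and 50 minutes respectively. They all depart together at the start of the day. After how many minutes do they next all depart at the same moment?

They coincide at every common multiple of the periods; the first is the LCM.
170 = 2 × 5 × 17
50 = 2 × 5^2
LCM(170, 50) = 2 × 5^2 × 17 = 850.

850 minutes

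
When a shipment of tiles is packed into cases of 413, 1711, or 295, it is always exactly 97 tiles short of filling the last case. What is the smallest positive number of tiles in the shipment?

Being 97 short of a full case of size k means N ≡ −97 (mod k), i.e. N + 97 is a multiple of each size.
413 = 7 × 59
1711 = 29 × 59
295 = 5 × 59
LCM(413, 1711, 295) = 5 × 7 × 29 × 59 = 59885.
Smallest positive N is 59885 − 97 = 59788.

59788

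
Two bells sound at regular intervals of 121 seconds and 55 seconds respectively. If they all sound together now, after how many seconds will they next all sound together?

We need the least common multiple of the intervals.
121 = 11^2
55 = 5 × 11
LCM(121, 55) = 5 × 11^2 = 605.

605 seconds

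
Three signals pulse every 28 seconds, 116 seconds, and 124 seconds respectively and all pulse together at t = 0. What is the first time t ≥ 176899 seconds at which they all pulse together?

201376 seconds

Joint pulses occur at multiples of LCM(28, 116, 124).
28 = 2^2 × 7
116 = 2^2 × 29
124 = 2^2 × 31
LCM(28, 116, 124) = 2^2 × 7 × 29 × 31 = 25172.
Smallest multiple of 25172 that is ≥ 176899: ⌈176899/25172⌉ × 25172 = 8 × 25172 = 201376.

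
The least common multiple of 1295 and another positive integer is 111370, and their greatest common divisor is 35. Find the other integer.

3010

gcd × lcm = product of the two integers, so the other integer is (35 × 111370) / 1295 = 3010.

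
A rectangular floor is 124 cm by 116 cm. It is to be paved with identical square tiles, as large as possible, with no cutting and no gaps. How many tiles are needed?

899

Tile side = gcd(124, 116).
124 = 2^2 × 31
116 = 2^2 × 29
gcd(124, 116) = 2^2 = 4.
Tiles: (124/4) × (116/4) = 31 × 29 = 899.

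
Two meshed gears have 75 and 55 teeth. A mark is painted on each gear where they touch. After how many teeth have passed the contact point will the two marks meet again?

825 teeth

The first simultaneous occurrence is after LCM of the individual periods.
75 = 3 × 5^2
55 = 5 × 11
LCM(75, 55) = 3 × 5^2 × 11 = 825.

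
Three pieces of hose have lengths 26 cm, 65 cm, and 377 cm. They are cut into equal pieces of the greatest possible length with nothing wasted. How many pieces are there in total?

36

Piece length = gcd(26, 65, 377).
26 = 2 × 13
65 = 5 × 13
377 = 13 × 29
gcd(26, 65, 377) = 13.
Total pieces = 26/13 + 65/13 + 377/13 = 2 + 5 + 29 = 36.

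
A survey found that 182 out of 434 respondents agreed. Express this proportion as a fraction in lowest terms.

13/31

182 = 2 × 7 × 13
434 = 2 × 7 × 31
gcd(182, 434) = 2 × 7 = 14.
Divide numerator and denominator by 14: 182/434 = 13/31.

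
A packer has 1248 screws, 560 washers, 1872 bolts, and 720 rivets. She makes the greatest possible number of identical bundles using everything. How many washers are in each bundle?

35

Number of bundles = gcd(1248, 560, 1872, 720).
1248 = 2^5 × 3 × 13
560 = 2^4 × 5 × 7
1872 = 2^4 × 3^2 × 13
720 = 2^4 × 3^2 × 5
gcd(1248, 560, 1872, 720) = 2^4 = 16.
washers per bundle = 560 / 16 = 35.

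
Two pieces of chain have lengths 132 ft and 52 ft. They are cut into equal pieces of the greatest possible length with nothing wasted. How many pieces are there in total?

46

Piece length = gcd(132, 52).
132 = 2^2 × 3 × 11
52 = 2^2 × 13
gcd(132, 52) = 2^2 = 4.
Total pieces = 132/4 + 52/4 = 33 + 13 = 46.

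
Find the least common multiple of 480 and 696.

13920

480 = 2^5 × 3 × 5
696 = 2^3 × 3 × 29
LCM(480, 696) = 2^5 × 3 × 5 × 29 = 13920.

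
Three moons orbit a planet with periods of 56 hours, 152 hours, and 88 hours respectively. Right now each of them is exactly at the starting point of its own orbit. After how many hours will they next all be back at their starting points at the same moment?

The first simultaneous occurrence is after LCM of the individual periods.
56 = 2^3 × 7
152 = 2^3 × 19
88 = 2^3 × 11
LCM(56, 152, 88) = 2^3 × 7 × 11 × 19 = 11704.

11704 hours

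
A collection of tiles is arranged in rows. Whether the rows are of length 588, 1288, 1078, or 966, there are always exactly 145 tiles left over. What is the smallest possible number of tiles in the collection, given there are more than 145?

N − 145 must be a common multiple of 588, 1288, 1078, and 966.
588 = 2^2 × 3 × 7^2
1288 = 2^3 × 7 × 23
1078 = 2 × 7^2 × 11
966 = 2 × 3 × 7 × 23
LCM(588, 1288, 1078, 966) = 2^3 × 3 × 7^2 × 11 × 23 = 297528.
Smallest N > 145 is LCM + 145 = 297528 + 145 = 297673.

297673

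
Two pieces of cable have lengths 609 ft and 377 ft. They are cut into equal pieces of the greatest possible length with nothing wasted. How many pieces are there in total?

Piece length = gcd(609, 377).
609 = 3 × 7 × 29
377 = 13 × 29
gcd(609, 377) = 29.
Total pieces = 609/29 + 377/29 = 21 + 13 = 34.

34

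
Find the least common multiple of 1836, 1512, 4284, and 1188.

1836 = 2^2 × 3^3 × 17
1512 = 2^3 × 3^3 × 7
4284 = 2^2 × 3^2 × 7 × 17
1188 = 2^2 × 3^3 × 11
LCM(1836, 1512, 4284, 1188) = 2^3 × 3^3 × 7 × 11 × 17 = 282744.

282744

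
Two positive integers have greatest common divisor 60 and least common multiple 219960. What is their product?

13197600

For any two positive integers, gcd × lcm = product = 60 × 219960 = 13197600.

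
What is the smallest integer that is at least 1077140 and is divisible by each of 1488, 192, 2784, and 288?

1553472

The integer must be a common multiple of 1488, 192, 2784, and 288, so a multiple of their LCM.
1488 = 2^4 × 3 × 31
192 = 2^6 × 3
2784 = 2^5 × 3 × 29
288 = 2^5 × 3^2
LCM(1488, 192, 2784, 288) = 2^6 × 3^2 × 29 × 31 = 517824.
Smallest multiple of 517824 that is ≥ 1077140: ⌈1077140/517824⌉ × 517824 = 3 × 517824 = 1553472.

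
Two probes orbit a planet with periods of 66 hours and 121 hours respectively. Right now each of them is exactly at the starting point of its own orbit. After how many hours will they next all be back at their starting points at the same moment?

726 hours

They coincide at every common multiple of the periods; the first is the LCM.
66 = 2 × 3 × 11
121 = 11^2
LCM(66, 121) = 2 × 3 × 11^2 = 726.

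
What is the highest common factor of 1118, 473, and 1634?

43

1118 = 2 × 13 × 43
473 = 11 × 43
1634 = 2 × 19 × 43
gcd(1118, 473, 1634) = 43.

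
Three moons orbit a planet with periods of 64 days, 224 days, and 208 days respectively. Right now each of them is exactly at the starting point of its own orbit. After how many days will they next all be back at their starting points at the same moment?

The first simultaneous occurrence is after LCM of the individual periods.
64 = 2^6
224 = 2^5 × 7
208 = 2^4 × 13
LCM(64, 224, 208) = 2^6 × 7 × 13 = 5824.

5824 days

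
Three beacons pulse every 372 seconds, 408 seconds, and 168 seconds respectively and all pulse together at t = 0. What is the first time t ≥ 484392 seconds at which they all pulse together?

531216 seconds

Joint pulses occur at multiples of LCM(372, 408, 168).
372 = 2^2 × 3 × 31
408 = 2^3 × 3 × 17
168 = 2^3 × 3 × 7
LCM(372, 408, 168) = 2^3 × 3 × 7 × 17 × 31 = 88536.
Smallest multiple of 88536 that is ≥ 484392: ⌈484392/88536⌉ × 88536 = 6 × 88536 = 531216.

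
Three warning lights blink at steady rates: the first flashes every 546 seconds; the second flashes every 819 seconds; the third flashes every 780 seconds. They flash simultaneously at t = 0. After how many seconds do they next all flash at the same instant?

16380 seconds

We need the least common multiple of the intervals.
546 = 2 × 3 × 7 × 13
819 = 3^2 × 7 × 13
780 = 2^2 × 3 × 5 × 13
LCM(546, 819, 780) = 2^2 × 3^2 × 5 × 7 × 13 = 16380.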